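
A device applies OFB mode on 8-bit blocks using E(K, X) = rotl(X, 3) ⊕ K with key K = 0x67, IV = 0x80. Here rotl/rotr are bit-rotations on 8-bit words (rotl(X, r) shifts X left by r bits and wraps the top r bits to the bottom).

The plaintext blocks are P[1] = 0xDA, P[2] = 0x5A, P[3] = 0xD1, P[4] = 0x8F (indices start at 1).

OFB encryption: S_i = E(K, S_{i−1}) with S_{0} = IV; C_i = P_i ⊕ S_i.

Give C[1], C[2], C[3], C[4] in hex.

C[1] = 0xB9, C[2] = 0x26, C[3] = 0x55, C[4] = 0xCC

C[1]: S = E(K, 0x80) = 0x63; 0xDA ⊕ 0x63 = 0xB9.
C[2]: S = E(K, 0x63) = 0x7C; 0x5A ⊕ 0x7C = 0x26.
C[3]: S = E(K, 0x7C) = 0x84; 0xD1 ⊕ 0x84 = 0x55.
C[4]: S = E(K, 0x84) = 0x43; 0x8F ⊕ 0x43 = 0xCC.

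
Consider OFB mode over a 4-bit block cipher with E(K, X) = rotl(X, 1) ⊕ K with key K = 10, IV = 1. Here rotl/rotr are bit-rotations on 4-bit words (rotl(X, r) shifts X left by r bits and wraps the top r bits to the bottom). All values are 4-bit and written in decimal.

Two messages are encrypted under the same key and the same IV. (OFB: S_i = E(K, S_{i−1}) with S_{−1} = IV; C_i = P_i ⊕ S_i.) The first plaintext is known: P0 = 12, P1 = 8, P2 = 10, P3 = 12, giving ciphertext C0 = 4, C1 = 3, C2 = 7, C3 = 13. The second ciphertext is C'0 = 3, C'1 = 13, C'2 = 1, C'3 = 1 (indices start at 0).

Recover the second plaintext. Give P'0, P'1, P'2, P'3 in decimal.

P'0 = 11, P'1 = 6, P'2 = 12, P'3 = 0

In OFB with a reused IV, both messages share the same keystream S_i, so C_i ⊕ C'_i = P_i ⊕ P'_i and thus P'_i = P_i ⊕ C_i ⊕ C'_i.
P'0: 12 ⊕ 4 ⊕ 3 = 11.
P'1: 8 ⊕ 3 ⊕ 13 = 6.
P'2: 10 ⊕ 7 ⊕ 1 = 12.
P'3: 12 ⊕ 13 ⊕ 1 = 0.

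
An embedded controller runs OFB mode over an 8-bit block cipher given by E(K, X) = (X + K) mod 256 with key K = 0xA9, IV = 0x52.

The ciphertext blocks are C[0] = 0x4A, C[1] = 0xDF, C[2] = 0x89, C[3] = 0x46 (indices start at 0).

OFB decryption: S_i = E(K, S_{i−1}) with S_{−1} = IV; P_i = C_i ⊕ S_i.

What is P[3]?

P[0]: S = E(K, 0x52) = 0xFB; 0x4A ⊕ 0xFB = 0xB1.
P[1]: S = E(K, 0xFB) = 0xA4; 0xDF ⊕ 0xA4 = 0x7B.
P[2]: S = E(K, 0xA4) = 0x4D; 0x89 ⊕ 0x4D = 0xC4.
P[3]: S = E(K, 0x4D) = 0xF6; 0x46 ⊕ 0xF6 = 0xB0.

P[3] = 0xB0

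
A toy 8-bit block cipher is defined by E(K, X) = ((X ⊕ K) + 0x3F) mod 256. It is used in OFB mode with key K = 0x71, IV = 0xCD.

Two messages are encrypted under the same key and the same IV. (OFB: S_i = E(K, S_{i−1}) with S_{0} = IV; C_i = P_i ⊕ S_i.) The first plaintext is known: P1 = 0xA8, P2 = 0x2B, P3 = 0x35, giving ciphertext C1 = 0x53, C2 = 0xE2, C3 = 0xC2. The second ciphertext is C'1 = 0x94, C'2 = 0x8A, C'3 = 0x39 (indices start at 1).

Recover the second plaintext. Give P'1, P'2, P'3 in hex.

P'1 = 0x6F, P'2 = 0x43, P'3 = 0xCE

In OFB with a reused IV, both messages share the same keystream S_i, so C_i ⊕ C'_i = P_i ⊕ P'_i and thus P'_i = P_i ⊕ C_i ⊕ C'_i.
P'1: 0xA8 ⊕ 0x53 ⊕ 0x94 = 0x6F.
P'2: 0x2B ⊕ 0xE2 ⊕ 0x8A = 0x43.
P'3: 0x35 ⊕ 0xC2 ⊕ 0x39 = 0xCE.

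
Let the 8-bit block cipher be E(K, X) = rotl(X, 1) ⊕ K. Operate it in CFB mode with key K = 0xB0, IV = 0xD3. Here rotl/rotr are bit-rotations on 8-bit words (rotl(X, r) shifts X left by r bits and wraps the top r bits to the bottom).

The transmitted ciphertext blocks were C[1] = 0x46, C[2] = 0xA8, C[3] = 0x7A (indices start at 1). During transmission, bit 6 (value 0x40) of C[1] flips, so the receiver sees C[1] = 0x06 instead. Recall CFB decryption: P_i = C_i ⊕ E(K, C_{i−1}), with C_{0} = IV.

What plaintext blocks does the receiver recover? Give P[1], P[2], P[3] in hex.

Only C[1] changed, to 0x06. In CFB, a change in C_i flips the same bit in P_i and garbles P_{i+1}. Decrypting the received ciphertext:
P[1]: E(K, 0xD3) = 0x17; 0x06 ⊕ 0x17 = 0x11.
P[2]: E(K, 0x06) = 0xBC; 0xA8 ⊕ 0xBC = 0x14.
P[3]: E(K, 0xA8) = 0xE1; 0x7A ⊕ 0xE1 = 0x9B.
Blocks that differ from the original plaintext: P[1], P[2].

P[1] = 0x11, P[2] = 0x14, P[3] = 0x9B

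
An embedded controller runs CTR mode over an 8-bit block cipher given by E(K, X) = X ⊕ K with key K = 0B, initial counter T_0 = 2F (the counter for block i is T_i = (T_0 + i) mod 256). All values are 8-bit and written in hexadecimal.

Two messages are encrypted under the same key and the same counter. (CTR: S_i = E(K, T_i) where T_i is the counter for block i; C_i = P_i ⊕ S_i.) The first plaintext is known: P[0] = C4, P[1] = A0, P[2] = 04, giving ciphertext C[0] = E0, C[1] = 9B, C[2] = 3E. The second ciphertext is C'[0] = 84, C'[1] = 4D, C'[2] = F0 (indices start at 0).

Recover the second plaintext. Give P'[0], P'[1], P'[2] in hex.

In CTR with a reused counter, both messages share the same keystream S_i, so C_i ⊕ C'_i = P_i ⊕ P'_i and thus P'_i = P_i ⊕ C_i ⊕ C'_i.
P'[0]: C4 ⊕ E0 ⊕ 84 = A0.
P'[1]: A0 ⊕ 9B ⊕ 4D = 76.
P'[2]: 04 ⊕ 3E ⊕ F0 = CA.

P'[0] = A0, P'[1] = 76, P'[2] = CA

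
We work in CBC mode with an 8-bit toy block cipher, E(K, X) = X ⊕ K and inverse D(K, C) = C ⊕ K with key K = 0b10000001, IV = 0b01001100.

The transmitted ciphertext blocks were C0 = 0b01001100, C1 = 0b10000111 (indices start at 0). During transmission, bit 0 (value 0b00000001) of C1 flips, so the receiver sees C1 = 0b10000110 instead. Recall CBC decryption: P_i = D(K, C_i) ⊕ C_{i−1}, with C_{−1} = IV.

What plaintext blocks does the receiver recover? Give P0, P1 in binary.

P0 = 0b10000001, P1 = 0b01001011

Only C1 changed, to 0b10000110. In CBC, a change in C_i garbles P_i and flips the same bit in P_{i+1}. Decrypting the received ciphertext:
P0: D(K, 0b01001100) = 0b11001101; 0b11001101 ⊕ 0b01001100 = 0b10000001.
P1: D(K, 0b10000110) = 0b00000111; 0b00000111 ⊕ 0b01001100 = 0b01001011.
Blocks that differ from the original plaintext: P1.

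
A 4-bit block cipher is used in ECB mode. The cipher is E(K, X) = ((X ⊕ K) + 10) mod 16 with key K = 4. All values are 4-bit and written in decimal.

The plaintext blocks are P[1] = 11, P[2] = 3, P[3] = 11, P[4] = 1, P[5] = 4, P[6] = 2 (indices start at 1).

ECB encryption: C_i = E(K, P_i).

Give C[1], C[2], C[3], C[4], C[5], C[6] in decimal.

C[1] = 9, C[2] = 1, C[3] = 9, C[4] = 15, C[5] = 10, C[6] = 0

C[1]: E(K, 11) = 9.
C[2]: E(K, 3) = 1.
C[3]: E(K, 11) = 9.
C[4]: E(K, 1) = 15.
C[5]: E(K, 4) = 10.
C[6]: E(K, 2) = 0.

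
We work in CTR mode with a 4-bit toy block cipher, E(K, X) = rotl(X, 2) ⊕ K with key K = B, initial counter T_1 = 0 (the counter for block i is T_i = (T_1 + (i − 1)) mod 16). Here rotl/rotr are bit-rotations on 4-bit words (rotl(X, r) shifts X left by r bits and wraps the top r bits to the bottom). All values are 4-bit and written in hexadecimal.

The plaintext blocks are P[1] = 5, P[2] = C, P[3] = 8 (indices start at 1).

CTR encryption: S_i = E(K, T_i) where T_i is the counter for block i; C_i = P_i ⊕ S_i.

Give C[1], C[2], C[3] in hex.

C[1] = E, C[2] = 3, C[3] = B

C[1]: T = 0, S = E(K, T) = B; 5 ⊕ B = E.
C[2]: T = 1, S = E(K, T) = F; C ⊕ F = 3.
C[3]: T = 2, S = E(K, T) = 3; 8 ⊕ 3 = B.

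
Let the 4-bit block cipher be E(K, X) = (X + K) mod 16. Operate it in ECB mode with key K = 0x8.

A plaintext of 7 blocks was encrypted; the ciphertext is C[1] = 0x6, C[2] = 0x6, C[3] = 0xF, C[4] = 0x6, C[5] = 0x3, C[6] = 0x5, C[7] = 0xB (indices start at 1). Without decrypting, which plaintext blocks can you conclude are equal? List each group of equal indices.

P[1] = P[2] = P[4]

ECB encrypts each block independently with the same key, so equal ciphertext blocks imply equal plaintext blocks.
C[1] = C[2] = C[4] = 0x6, so P[1] = P[2] = P[4].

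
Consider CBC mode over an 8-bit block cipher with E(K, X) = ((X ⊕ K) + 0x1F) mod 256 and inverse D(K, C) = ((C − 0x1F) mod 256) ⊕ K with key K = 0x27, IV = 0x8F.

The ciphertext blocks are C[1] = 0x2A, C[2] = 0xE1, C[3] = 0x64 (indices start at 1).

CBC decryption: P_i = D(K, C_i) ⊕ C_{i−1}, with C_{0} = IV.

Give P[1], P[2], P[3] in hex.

P[1]: D(K, 0x2A) = 0x2C; 0x2C ⊕ 0x8F = 0xA3.
P[2]: D(K, 0xE1) = 0xE5; 0xE5 ⊕ 0x2A = 0xCF.
P[3]: D(K, 0x64) = 0x62; 0x62 ⊕ 0xE1 = 0x83.

P[1] = 0xA3, P[2] = 0xCF, P[3] = 0x83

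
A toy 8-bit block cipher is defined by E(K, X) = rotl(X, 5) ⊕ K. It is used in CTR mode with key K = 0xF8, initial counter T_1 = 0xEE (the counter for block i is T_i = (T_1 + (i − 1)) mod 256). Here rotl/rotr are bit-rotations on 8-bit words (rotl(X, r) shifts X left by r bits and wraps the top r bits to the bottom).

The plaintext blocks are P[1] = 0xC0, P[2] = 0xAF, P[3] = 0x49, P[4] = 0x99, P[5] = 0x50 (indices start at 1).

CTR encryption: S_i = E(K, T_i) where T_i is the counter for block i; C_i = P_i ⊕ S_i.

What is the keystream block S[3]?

C[1]: T = 0xEE, S = E(K, T) = 0x25; 0xC0 ⊕ 0x25 = 0xE5.
C[2]: T = 0xEF, S = E(K, T) = 0x05; 0xAF ⊕ 0x05 = 0xAA.
C[3]: T = 0xF0, S = E(K, T) = 0xE6; 0x49 ⊕ 0xE6 = 0xAF.
So S[3] = 0xE6.

0xE6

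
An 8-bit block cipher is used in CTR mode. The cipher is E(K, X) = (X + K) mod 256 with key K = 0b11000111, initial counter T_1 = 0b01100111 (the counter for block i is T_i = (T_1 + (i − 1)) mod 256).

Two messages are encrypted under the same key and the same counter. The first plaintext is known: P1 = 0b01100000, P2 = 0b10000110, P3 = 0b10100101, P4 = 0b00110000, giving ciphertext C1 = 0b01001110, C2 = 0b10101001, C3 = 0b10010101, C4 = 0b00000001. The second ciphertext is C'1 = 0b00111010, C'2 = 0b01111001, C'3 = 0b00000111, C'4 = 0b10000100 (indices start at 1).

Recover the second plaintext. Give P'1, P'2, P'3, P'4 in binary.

P'1 = 0b00010100, P'2 = 0b01010110, P'3 = 0b00110111, P'4 = 0b10110101

In CTR with a reused counter, both messages share the same keystream S_i, so C_i ⊕ C'_i = P_i ⊕ P'_i and thus P'_i = P_i ⊕ C_i ⊕ C'_i.
P'1: 0b01100000 ⊕ 0b01001110 ⊕ 0b00111010 = 0b00010100.
P'2: 0b10000110 ⊕ 0b10101001 ⊕ 0b01111001 = 0b01010110.
P'3: 0b10100101 ⊕ 0b10010101 ⊕ 0b00000111 = 0b00110111.
P'4: 0b00110000 ⊕ 0b00000001 ⊕ 0b10000100 = 0b10110101.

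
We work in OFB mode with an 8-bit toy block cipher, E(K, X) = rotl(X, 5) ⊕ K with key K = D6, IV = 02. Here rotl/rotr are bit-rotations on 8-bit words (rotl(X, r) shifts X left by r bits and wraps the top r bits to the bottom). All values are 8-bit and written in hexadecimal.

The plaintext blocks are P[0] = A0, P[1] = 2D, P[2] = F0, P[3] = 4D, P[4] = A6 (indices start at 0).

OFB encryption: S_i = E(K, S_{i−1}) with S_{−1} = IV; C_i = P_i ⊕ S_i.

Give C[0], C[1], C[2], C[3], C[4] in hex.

C[0]: S = E(K, 02) = 96; A0 ⊕ 96 = 36.
C[1]: S = E(K, 96) = 04; 2D ⊕ 04 = 29.
C[2]: S = E(K, 04) = 56; F0 ⊕ 56 = A6.
C[3]: S = E(K, 56) = 1C; 4D ⊕ 1C = 51.
C[4]: S = E(K, 1C) = 55; A6 ⊕ 55 = F3.

C[0] = 36, C[1] = 29, C[2] = A6, C[3] = 51, C[4] = F3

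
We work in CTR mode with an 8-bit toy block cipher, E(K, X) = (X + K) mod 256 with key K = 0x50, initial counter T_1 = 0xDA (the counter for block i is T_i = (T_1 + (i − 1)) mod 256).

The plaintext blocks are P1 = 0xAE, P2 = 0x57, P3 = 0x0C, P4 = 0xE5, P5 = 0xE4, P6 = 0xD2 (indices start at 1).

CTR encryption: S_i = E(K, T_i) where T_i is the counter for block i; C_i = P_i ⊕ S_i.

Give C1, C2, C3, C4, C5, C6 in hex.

C1 = 0x84, C2 = 0x7C, C3 = 0x20, C4 = 0xC8, C5 = 0xCA, C6 = 0xFD

C1: T = 0xDA, S = E(K, T) = 0x2A; 0xAE ⊕ 0x2A = 0x84.
C2: T = 0xDB, S = E(K, T) = 0x2B; 0x57 ⊕ 0x2B = 0x7C.
C3: T = 0xDC, S = E(K, T) = 0x2C; 0x0C ⊕ 0x2C = 0x20.
C4: T = 0xDD, S = E(K, T) = 0x2D; 0xE5 ⊕ 0x2D = 0xC8.
C5: T = 0xDE, S = E(K, T) = 0x2E; 0xE4 ⊕ 0x2E = 0xCA.
C6: T = 0xDF, S = E(K, T) = 0x2F; 0xD2 ⊕ 0x2F = 0xFD.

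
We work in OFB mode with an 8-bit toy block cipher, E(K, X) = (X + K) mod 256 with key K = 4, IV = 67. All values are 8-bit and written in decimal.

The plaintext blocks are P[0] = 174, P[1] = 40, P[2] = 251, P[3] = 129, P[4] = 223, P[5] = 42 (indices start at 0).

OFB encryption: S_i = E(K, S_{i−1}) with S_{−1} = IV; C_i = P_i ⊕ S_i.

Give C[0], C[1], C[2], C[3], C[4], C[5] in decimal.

C[0]: S = E(K, 67) = 71; 174 ⊕ 71 = 233.
C[1]: S = E(K, 71) = 75; 40 ⊕ 75 = 99.
C[2]: S = E(K, 75) = 79; 251 ⊕ 79 = 180.
C[3]: S = E(K, 79) = 83; 129 ⊕ 83 = 210.
C[4]: S = E(K, 83) = 87; 223 ⊕ 87 = 136.
C[5]: S = E(K, 87) = 91; 42 ⊕ 91 = 113.

C[0] = 233, C[1] = 99, C[2] = 180, C[3] = 210, C[4] = 136, C[5] = 113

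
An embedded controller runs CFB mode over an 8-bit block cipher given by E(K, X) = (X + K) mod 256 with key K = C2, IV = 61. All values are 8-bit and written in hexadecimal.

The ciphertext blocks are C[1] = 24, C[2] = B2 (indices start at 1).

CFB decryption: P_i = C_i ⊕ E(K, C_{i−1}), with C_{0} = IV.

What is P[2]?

P[2] = 54

P[2]: E(K, 24) = E6; B2 ⊕ E6 = 54.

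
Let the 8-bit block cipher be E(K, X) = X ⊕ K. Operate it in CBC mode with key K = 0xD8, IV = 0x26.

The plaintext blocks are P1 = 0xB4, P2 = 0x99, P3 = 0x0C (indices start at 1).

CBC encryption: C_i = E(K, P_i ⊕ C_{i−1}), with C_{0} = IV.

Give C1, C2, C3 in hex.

C1: P1 ⊕ 0x26 = 0x92; E(K, 0x92) = 0x4A.
C2: P2 ⊕ 0x4A = 0xD3; E(K, 0xD3) = 0x0B.
C3: P3 ⊕ 0x0B = 0x07; E(K, 0x07) = 0xDF.

C1 = 0x4A, C2 = 0x0B, C3 = 0xDF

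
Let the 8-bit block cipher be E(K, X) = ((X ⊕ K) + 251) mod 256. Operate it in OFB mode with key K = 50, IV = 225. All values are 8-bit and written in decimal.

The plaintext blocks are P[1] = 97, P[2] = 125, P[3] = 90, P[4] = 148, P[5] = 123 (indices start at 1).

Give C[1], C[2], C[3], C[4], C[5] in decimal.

OFB encryption: S_i = E(K, S_{i−1}) with S_{0} = IV; C_i = P_i ⊕ S_i.
C[1]: S = E(K, 225) = 206; 97 ⊕ 206 = 175.
C[2]: S = E(K, 206) = 247; 125 ⊕ 247 = 138.
C[3]: S = E(K, 247) = 192; 90 ⊕ 192 = 154.
C[4]: S = E(K, 192) = 237; 148 ⊕ 237 = 121.
C[5]: S = E(K, 237) = 218; 123 ⊕ 218 = 161.

C[1] = 175, C[2] = 138, C[3] = 154, C[4] = 121, C[5] = 161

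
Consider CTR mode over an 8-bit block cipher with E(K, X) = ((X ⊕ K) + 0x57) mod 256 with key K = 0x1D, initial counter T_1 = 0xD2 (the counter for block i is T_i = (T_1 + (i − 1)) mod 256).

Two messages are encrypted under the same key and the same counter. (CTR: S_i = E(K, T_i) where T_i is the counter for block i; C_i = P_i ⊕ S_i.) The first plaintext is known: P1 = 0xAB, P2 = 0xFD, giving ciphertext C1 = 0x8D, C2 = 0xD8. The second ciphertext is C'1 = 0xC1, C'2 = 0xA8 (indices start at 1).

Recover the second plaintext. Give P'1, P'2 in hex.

P'1 = 0xE7, P'2 = 0x8D

In CTR with a reused counter, both messages share the same keystream S_i, so C_i ⊕ C'_i = P_i ⊕ P'_i and thus P'_i = P_i ⊕ C_i ⊕ C'_i.
P'1: 0xAB ⊕ 0x8D ⊕ 0xC1 = 0xE7.
P'2: 0xFD ⊕ 0xD8 ⊕ 0xA8 = 0x8D.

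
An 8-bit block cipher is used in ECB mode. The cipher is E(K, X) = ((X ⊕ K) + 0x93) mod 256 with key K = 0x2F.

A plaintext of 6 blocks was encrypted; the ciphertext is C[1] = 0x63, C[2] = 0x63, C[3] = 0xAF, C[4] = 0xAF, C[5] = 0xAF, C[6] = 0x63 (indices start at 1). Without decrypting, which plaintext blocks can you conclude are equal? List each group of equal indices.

P[1] = P[2] = P[6]; P[3] = P[4] = P[5]

ECB encrypts each block independently with the same key, so equal ciphertext blocks imply equal plaintext blocks.
C[1] = C[2] = C[6] = 0x63, so P[1] = P[2] = P[6].
C[3] = C[4] = C[5] = 0xAF, so P[3] = P[4] = P[5].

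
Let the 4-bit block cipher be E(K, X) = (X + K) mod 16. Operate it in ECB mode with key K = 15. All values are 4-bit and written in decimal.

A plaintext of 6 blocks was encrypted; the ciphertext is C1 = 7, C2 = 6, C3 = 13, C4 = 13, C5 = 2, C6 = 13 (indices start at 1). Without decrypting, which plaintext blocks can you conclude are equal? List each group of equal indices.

P3 = P4 = P6

ECB encrypts each block independently with the same key, so equal ciphertext blocks imply equal plaintext blocks.
C3 = C4 = C6 = 13, so P3 = P4 = P6.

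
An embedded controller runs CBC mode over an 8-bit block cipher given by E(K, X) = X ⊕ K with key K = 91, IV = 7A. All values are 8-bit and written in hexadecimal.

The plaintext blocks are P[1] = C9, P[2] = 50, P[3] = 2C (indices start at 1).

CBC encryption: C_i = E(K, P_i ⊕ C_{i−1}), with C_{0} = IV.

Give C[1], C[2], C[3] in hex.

C[1]: P[1] ⊕ 7A = B3; E(K, B3) = 22.
C[2]: P[2] ⊕ 22 = 72; E(K, 72) = E3.
C[3]: P[3] ⊕ E3 = CF; E(K, CF) = 5E.

C[1] = 22, C[2] = E3, C[3] = 5E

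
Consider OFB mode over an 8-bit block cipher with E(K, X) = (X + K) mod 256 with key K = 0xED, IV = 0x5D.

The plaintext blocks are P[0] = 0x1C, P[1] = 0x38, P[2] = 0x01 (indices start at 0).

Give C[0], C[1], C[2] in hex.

OFB encryption: S_i = E(K, S_{i−1}) with S_{−1} = IV; C_i = P_i ⊕ S_i.
C[0]: S = E(K, 0x5D) = 0x4A; 0x1C ⊕ 0x4A = 0x56.
C[1]: S = E(K, 0x4A) = 0x37; 0x38 ⊕ 0x37 = 0x0F.
C[2]: S = E(K, 0x37) = 0x24; 0x01 ⊕ 0x24 = 0x25.

C[0] = 0x56, C[1] = 0x0F, C[2] = 0x25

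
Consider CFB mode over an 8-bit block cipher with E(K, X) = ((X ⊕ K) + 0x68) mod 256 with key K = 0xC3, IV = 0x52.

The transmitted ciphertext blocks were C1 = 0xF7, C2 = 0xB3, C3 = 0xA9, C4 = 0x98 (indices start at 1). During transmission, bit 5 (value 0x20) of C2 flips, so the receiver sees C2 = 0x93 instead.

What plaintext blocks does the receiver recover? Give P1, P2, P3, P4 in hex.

P1 = 0x0E, P2 = 0x0F, P3 = 0x11, P4 = 0x4A

CFB decryption: P_i = C_i ⊕ E(K, C_{i−1}), with C_{0} = IV.
Only C2 changed, to 0x93. In CFB, a change in C_i flips the same bit in P_i and garbles P_{i+1}. Decrypting the received ciphertext:
P1: E(K, 0x52) = 0xF9; 0xF7 ⊕ 0xF9 = 0x0E.
P2: E(K, 0xF7) = 0x9C; 0x93 ⊕ 0x9C = 0x0F.
P3: E(K, 0x93) = 0xB8; 0xA9 ⊕ 0xB8 = 0x11.
P4: E(K, 0xA9) = 0xD2; 0x98 ⊕ 0xD2 = 0x4A.
Blocks that differ from the original plaintext: P2, P3.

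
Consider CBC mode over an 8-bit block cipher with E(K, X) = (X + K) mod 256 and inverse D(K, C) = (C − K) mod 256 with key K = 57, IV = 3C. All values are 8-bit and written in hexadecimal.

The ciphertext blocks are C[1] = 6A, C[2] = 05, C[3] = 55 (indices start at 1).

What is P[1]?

P[1] = 2F

CBC decryption: P_i = D(K, C_i) ⊕ C_{i−1}, with C_{0} = IV.
P[1]: D(K, 6A) = 13; 13 ⊕ 3C = 2F.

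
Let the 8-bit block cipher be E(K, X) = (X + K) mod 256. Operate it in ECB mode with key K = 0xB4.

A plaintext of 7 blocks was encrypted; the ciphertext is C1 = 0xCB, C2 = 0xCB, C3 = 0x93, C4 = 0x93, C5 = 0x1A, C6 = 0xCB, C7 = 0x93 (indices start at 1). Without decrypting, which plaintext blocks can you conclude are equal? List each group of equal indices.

ECB encrypts each block independently with the same key, so equal ciphertext blocks imply equal plaintext blocks.
C1 = C2 = C6 = 0xCB, so P1 = P2 = P6.
C3 = C4 = C7 = 0x93, so P3 = P4 = P7.

P1 = P2 = P6; P3 = P4 = P7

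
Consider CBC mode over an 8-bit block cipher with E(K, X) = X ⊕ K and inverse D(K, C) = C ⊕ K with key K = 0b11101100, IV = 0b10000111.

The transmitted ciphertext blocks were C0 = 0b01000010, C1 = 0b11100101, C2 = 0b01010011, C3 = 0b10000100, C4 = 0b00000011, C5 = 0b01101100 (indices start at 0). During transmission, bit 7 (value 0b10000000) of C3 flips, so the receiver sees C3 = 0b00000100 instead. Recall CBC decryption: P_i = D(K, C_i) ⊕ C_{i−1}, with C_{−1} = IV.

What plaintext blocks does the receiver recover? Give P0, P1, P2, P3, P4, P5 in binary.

Only C3 changed, to 0b00000100. In CBC, a change in C_i garbles P_i and flips the same bit in P_{i+1}. Decrypting the received ciphertext:
P0: D(K, 0b01000010) = 0b10101110; 0b10101110 ⊕ 0b10000111 = 0b00101001.
P1: D(K, 0b11100101) = 0b00001001; 0b00001001 ⊕ 0b01000010 = 0b01001011.
P2: D(K, 0b01010011) = 0b10111111; 0b10111111 ⊕ 0b11100101 = 0b01011010.
P3: D(K, 0b00000100) = 0b11101000; 0b11101000 ⊕ 0b01010011 = 0b10111011.
P4: D(K, 0b00000011) = 0b11101111; 0b11101111 ⊕ 0b00000100 = 0b11101011.
P5: D(K, 0b01101100) = 0b10000000; 0b10000000 ⊕ 0b00000011 = 0b10000011.
Blocks that differ from the original plaintext: P3, P4.

P0 = 0b00101001, P1 = 0b01001011, P2 = 0b01011010, P3 = 0b10111011, P4 = 0b11101011, P5 = 0b10000011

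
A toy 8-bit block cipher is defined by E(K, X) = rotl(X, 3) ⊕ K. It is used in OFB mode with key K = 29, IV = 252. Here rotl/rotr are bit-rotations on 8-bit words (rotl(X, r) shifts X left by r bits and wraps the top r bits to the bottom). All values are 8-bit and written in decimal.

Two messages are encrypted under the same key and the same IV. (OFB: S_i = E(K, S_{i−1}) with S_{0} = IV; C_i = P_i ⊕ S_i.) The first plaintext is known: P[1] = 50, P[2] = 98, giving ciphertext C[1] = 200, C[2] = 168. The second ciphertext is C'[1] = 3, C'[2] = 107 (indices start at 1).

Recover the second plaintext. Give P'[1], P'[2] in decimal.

In OFB with a reused IV, both messages share the same keystream S_i, so C_i ⊕ C'_i = P_i ⊕ P'_i and thus P'_i = P_i ⊕ C_i ⊕ C'_i.
P'[1]: 50 ⊕ 200 ⊕ 3 = 249.
P'[2]: 98 ⊕ 168 ⊕ 107 = 161.

P'[1] = 249, P'[2] = 161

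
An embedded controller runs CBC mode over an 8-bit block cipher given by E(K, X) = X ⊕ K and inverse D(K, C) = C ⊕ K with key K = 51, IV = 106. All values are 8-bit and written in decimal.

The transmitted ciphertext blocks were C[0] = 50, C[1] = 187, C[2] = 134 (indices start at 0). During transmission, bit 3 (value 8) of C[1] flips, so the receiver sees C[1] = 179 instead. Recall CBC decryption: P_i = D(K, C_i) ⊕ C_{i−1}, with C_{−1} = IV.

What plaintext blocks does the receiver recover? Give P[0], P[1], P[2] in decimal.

Only C[1] changed, to 179. In CBC, a change in C_i garbles P_i and flips the same bit in P_{i+1}. Decrypting the received ciphertext:
P[0]: D(K, 50) = 1; 1 ⊕ 106 = 107.
P[1]: D(K, 179) = 128; 128 ⊕ 50 = 178.
P[2]: D(K, 134) = 181; 181 ⊕ 179 = 6.
Blocks that differ from the original plaintext: P[1], P[2].

P[0] = 107, P[1] = 178, P[2] = 6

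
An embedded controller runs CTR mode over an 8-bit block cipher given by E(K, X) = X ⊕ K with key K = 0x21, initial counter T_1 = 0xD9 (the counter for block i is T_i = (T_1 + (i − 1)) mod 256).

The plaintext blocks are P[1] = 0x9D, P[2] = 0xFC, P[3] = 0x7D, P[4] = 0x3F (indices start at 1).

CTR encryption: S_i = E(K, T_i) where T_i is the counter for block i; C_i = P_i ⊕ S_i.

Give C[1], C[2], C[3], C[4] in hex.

C[1] = 0x65, C[2] = 0x07, C[3] = 0x87, C[4] = 0xC2

C[1]: T = 0xD9, S = E(K, T) = 0xF8; 0x9D ⊕ 0xF8 = 0x65.
C[2]: T = 0xDA, S = E(K, T) = 0xFB; 0xFC ⊕ 0xFB = 0x07.
C[3]: T = 0xDB, S = E(K, T) = 0xFA; 0x7D ⊕ 0xFA = 0x87.
C[4]: T = 0xDC, S = E(K, T) = 0xFD; 0x3F ⊕ 0xFD = 0xC2.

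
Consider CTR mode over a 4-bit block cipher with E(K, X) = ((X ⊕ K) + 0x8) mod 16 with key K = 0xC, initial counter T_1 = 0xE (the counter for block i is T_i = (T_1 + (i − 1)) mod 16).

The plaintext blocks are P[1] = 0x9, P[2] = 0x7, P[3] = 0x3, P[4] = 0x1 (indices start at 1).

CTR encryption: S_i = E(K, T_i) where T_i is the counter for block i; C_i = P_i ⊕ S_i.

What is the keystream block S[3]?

C[1]: T = 0xE, S = E(K, T) = 0xA; 0x9 ⊕ 0xA = 0x3.
C[2]: T = 0xF, S = E(K, T) = 0xB; 0x7 ⊕ 0xB = 0xC.
C[3]: T = 0x0, S = E(K, T) = 0x4; 0x3 ⊕ 0x4 = 0x7.
So S[3] = 0x4.

0x4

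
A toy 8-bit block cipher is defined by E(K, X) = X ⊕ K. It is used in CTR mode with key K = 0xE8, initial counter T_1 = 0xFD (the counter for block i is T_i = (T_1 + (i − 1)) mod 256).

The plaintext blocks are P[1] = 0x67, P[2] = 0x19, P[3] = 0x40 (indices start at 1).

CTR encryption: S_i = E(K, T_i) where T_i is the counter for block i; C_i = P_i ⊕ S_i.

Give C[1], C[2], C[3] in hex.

C[1] = 0x72, C[2] = 0x0F, C[3] = 0x57

C[1]: T = 0xFD, S = E(K, T) = 0x15; 0x67 ⊕ 0x15 = 0x72.
C[2]: T = 0xFE, S = E(K, T) = 0x16; 0x19 ⊕ 0x16 = 0x0F.
C[3]: T = 0xFF, S = E(K, T) = 0x17; 0x40 ⊕ 0x17 = 0x57.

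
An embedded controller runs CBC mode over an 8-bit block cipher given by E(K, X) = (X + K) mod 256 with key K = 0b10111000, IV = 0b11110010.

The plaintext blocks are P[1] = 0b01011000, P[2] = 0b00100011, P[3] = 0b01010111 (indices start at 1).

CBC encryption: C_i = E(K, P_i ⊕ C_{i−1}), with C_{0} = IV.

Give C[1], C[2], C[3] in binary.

C[1] = 0b01100010, C[2] = 0b11111001, C[3] = 0b01100110

C[1]: P[1] ⊕ 0b11110010 = 0b10101010; E(K, 0b10101010) = 0b01100010.
C[2]: P[2] ⊕ 0b01100010 = 0b01000001; E(K, 0b01000001) = 0b11111001.
C[3]: P[3] ⊕ 0b11111001 = 0b10101110; E(K, 0b10101110) = 0b01100110.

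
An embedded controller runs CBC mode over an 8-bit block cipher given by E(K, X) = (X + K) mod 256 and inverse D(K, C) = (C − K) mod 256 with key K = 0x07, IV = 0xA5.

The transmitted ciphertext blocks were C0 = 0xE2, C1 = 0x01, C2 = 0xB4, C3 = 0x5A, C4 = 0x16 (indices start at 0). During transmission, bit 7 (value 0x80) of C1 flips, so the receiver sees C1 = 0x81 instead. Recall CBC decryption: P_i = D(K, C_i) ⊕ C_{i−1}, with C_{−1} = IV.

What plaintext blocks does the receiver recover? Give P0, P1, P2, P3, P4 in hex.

P0 = 0x7E, P1 = 0x98, P2 = 0x2C, P3 = 0xE7, P4 = 0x55

Only C1 changed, to 0x81. In CBC, a change in C_i garbles P_i and flips the same bit in P_{i+1}. Decrypting the received ciphertext:
P0: D(K, 0xE2) = 0xDB; 0xDB ⊕ 0xA5 = 0x7E.
P1: D(K, 0x81) = 0x7A; 0x7A ⊕ 0xE2 = 0x98.
P2: D(K, 0xB4) = 0xAD; 0xAD ⊕ 0x81 = 0x2C.
P3: D(K, 0x5A) = 0x53; 0x53 ⊕ 0xB4 = 0xE7.
P4: D(K, 0x16) = 0x0F; 0x0F ⊕ 0x5A = 0x55.
Blocks that differ from the original plaintext: P1, P2.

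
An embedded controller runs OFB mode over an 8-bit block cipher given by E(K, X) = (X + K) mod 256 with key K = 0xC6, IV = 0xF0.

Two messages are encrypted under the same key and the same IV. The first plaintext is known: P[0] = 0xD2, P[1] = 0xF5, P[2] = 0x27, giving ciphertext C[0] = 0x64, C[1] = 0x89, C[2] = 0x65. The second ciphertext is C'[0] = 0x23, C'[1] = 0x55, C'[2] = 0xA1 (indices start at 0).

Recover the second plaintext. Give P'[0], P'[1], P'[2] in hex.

In OFB with a reused IV, both messages share the same keystream S_i, so C_i ⊕ C'_i = P_i ⊕ P'_i and thus P'_i = P_i ⊕ C_i ⊕ C'_i.
P'[0]: 0xD2 ⊕ 0x64 ⊕ 0x23 = 0x95.
P'[1]: 0xF5 ⊕ 0x89 ⊕ 0x55 = 0x29.
P'[2]: 0x27 ⊕ 0x65 ⊕ 0xA1 = 0xE3.

P'[0] = 0x95, P'[1] = 0x29, P'[2] = 0xE3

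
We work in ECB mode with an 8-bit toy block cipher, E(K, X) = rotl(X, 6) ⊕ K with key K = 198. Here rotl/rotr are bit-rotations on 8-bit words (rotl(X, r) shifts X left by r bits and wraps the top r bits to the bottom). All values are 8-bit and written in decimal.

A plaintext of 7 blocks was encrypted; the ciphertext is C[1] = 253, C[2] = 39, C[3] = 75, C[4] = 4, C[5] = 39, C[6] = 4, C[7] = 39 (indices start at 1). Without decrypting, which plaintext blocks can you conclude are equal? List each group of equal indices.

ECB encrypts each block independently with the same key, so equal ciphertext blocks imply equal plaintext blocks.
C[2] = C[5] = C[7] = 39, so P[2] = P[5] = P[7].
C[4] = C[6] = 4, so P[4] = P[6].

P[2] = P[5] = P[7]; P[4] = P[6]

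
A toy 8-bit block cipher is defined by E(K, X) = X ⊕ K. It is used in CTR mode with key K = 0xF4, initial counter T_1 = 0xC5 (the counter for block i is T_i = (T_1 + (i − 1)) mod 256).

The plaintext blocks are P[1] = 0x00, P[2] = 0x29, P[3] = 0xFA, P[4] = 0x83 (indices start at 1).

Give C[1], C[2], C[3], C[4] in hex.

C[1] = 0x31, C[2] = 0x1B, C[3] = 0xC9, C[4] = 0xBF

CTR encryption: S_i = E(K, T_i) where T_i is the counter for block i; C_i = P_i ⊕ S_i.
C[1]: T = 0xC5, S = E(K, T) = 0x31; 0x00 ⊕ 0x31 = 0x31.
C[2]: T = 0xC6, S = E(K, T) = 0x32; 0x29 ⊕ 0x32 = 0x1B.
C[3]: T = 0xC7, S = E(K, T) = 0x33; 0xFA ⊕ 0x33 = 0xC9.
C[4]: T = 0xC8, S = E(K, T) = 0x3C; 0x83 ⊕ 0x3C = 0xBF.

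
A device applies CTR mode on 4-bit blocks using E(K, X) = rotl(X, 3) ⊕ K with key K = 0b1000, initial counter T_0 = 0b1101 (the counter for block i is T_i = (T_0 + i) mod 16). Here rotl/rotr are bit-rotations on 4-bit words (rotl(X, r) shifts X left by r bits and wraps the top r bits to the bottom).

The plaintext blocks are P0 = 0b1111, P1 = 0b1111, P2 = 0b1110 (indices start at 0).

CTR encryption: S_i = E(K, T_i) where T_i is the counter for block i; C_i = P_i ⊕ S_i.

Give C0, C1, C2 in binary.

C0 = 0b1001, C1 = 0b0000, C2 = 0b1001

C0: T = 0b1101, S = E(K, T) = 0b0110; 0b1111 ⊕ 0b0110 = 0b1001.
C1: T = 0b1110, S = E(K, T) = 0b1111; 0b1111 ⊕ 0b1111 = 0b0000.
C2: T = 0b1111, S = E(K, T) = 0b0111; 0b1110 ⊕ 0b0111 = 0b1001.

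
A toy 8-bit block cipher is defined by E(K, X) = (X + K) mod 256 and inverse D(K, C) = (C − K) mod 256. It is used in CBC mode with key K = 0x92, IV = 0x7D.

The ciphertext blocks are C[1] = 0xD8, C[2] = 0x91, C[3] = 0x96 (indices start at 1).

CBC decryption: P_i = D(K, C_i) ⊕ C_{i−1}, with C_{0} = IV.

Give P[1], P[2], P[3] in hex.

P[1] = 0x3B, P[2] = 0x27, P[3] = 0x95

P[1]: D(K, 0xD8) = 0x46; 0x46 ⊕ 0x7D = 0x3B.
P[2]: D(K, 0x91) = 0xFF; 0xFF ⊕ 0xD8 = 0x27.
P[3]: D(K, 0x96) = 0x04; 0x04 ⊕ 0x91 = 0x95.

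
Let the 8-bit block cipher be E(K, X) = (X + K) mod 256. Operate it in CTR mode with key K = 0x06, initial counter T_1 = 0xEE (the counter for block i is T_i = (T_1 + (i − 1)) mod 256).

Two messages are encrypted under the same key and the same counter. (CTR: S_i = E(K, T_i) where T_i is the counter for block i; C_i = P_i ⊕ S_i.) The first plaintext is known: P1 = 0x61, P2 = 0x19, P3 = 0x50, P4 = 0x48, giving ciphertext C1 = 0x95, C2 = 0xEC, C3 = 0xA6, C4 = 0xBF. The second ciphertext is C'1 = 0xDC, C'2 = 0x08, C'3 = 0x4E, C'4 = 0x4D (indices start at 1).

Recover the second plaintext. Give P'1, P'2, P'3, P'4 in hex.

P'1 = 0x28, P'2 = 0xFD, P'3 = 0xB8, P'4 = 0xBA

In CTR with a reused counter, both messages share the same keystream S_i, so C_i ⊕ C'_i = P_i ⊕ P'_i and thus P'_i = P_i ⊕ C_i ⊕ C'_i.
P'1: 0x61 ⊕ 0x95 ⊕ 0xDC = 0x28.
P'2: 0x19 ⊕ 0xEC ⊕ 0x08 = 0xFD.
P'3: 0x50 ⊕ 0xA6 ⊕ 0x4E = 0xB8.
P'4: 0x48 ⊕ 0xBF ⊕ 0x4D = 0xBA.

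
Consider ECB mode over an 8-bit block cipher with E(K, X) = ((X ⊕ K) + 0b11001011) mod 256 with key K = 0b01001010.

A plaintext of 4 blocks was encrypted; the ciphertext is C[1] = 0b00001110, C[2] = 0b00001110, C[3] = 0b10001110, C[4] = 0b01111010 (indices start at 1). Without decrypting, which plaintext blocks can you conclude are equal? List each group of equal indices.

P[1] = P[2]

ECB encrypts each block independently with the same key, so equal ciphertext blocks imply equal plaintext blocks.
C[1] = C[2] = 0b00001110, so P[1] = P[2].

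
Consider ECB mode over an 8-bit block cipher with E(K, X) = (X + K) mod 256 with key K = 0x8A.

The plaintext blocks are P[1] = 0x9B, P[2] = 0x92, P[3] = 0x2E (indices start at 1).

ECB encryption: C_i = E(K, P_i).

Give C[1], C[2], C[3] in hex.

C[1] = 0x25, C[2] = 0x1C, C[3] = 0xB8

C[1]: E(K, 0x9B) = 0x25.
C[2]: E(K, 0x92) = 0x1C.
C[3]: E(K, 0x2E) = 0xB8.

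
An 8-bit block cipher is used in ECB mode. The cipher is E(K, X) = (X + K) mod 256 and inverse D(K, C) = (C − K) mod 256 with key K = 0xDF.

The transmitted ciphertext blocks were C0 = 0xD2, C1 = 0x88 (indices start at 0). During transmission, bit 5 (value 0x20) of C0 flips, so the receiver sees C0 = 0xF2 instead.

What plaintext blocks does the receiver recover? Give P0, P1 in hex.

ECB decryption: P_i = D(K, C_i).
Only C0 changed, to 0xF2. In ECB, a change in C_i affects only P_i. Decrypting the received ciphertext:
P0: D(K, 0xF2) = 0x13.
P1: D(K, 0x88) = 0xA9.
Blocks that differ from the original plaintext: P0.

P0 = 0x13, P1 = 0xA9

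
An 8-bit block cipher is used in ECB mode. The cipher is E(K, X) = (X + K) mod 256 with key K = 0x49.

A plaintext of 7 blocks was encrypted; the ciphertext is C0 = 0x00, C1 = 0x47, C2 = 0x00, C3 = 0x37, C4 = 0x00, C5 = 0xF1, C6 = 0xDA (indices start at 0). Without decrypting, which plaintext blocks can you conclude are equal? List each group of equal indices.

P0 = P2 = P4

ECB encrypts each block independently with the same key, so equal ciphertext blocks imply equal plaintext blocks.
C0 = C2 = C4 = 0x00, so P0 = P2 = P4.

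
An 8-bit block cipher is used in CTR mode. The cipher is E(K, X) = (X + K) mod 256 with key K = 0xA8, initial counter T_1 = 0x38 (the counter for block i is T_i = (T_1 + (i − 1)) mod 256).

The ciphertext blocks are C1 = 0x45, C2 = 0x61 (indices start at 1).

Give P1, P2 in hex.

P1 = 0xA5, P2 = 0x80

CTR decryption: S_i = E(K, T_i) where T_i is the counter for block i; P_i = C_i ⊕ S_i.
P1: T = 0x38, S = E(K, T) = 0xE0; 0x45 ⊕ 0xE0 = 0xA5.
P2: T = 0x39, S = E(K, T) = 0xE1; 0x61 ⊕ 0xE1 = 0x80.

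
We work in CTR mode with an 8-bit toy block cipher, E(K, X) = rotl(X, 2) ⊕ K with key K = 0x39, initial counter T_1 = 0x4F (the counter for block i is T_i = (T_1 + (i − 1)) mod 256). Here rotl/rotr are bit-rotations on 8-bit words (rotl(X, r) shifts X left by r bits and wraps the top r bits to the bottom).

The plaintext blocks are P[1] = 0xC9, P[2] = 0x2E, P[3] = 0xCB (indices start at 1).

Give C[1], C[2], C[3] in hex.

CTR encryption: S_i = E(K, T_i) where T_i is the counter for block i; C_i = P_i ⊕ S_i.
C[1]: T = 0x4F, S = E(K, T) = 0x04; 0xC9 ⊕ 0x04 = 0xCD.
C[2]: T = 0x50, S = E(K, T) = 0x78; 0x2E ⊕ 0x78 = 0x56.
C[3]: T = 0x51, S = E(K, T) = 0x7C; 0xCB ⊕ 0x7C = 0xB7.

C[1] = 0xCD, C[2] = 0x56, C[3] = 0xB7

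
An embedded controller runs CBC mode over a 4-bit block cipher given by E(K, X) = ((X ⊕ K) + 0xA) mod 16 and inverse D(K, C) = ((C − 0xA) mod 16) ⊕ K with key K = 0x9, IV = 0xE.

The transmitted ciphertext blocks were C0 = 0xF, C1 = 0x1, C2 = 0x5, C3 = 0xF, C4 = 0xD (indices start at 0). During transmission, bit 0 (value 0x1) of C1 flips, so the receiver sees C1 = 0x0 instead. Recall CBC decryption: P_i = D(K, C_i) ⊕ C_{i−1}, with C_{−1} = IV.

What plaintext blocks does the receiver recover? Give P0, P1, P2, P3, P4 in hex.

P0 = 0x2, P1 = 0x0, P2 = 0x2, P3 = 0x9, P4 = 0x5

Only C1 changed, to 0x0. In CBC, a change in C_i garbles P_i and flips the same bit in P_{i+1}. Decrypting the received ciphertext:
P0: D(K, 0xF) = 0xC; 0xC ⊕ 0xE = 0x2.
P1: D(K, 0x0) = 0xF; 0xF ⊕ 0xF = 0x0.
P2: D(K, 0x5) = 0x2; 0x2 ⊕ 0x0 = 0x2.
P3: D(K, 0xF) = 0xC; 0xC ⊕ 0x5 = 0x9.
P4: D(K, 0xD) = 0xA; 0xA ⊕ 0xF = 0x5.
Blocks that differ from the original plaintext: P1, P2.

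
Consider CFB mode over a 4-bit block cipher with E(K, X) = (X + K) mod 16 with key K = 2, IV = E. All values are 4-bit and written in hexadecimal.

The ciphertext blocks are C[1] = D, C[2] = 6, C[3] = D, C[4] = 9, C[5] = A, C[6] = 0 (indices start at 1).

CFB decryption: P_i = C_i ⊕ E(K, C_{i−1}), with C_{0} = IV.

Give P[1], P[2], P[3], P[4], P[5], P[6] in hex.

P[1] = D, P[2] = 9, P[3] = 5, P[4] = 6, P[5] = 1, P[6] = C

P[1]: E(K, E) = 0; D ⊕ 0 = D.
P[2]: E(K, D) = F; 6 ⊕ F = 9.
P[3]: E(K, 6) = 8; D ⊕ 8 = 5.
P[4]: E(K, D) = F; 9 ⊕ F = 6.
P[5]: E(K, 9) = B; A ⊕ B = 1.
P[6]: E(K, A) = C; 0 ⊕ C = C.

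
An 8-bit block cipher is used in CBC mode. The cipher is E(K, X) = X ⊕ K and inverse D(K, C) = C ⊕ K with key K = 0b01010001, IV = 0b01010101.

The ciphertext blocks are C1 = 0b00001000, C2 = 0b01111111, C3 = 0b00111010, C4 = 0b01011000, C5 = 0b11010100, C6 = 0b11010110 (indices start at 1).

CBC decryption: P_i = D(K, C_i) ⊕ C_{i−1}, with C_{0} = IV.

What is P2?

P2 = 0b00100110

P2: D(K, 0b01111111) = 0b00101110; 0b00101110 ⊕ 0b00001000 = 0b00100110.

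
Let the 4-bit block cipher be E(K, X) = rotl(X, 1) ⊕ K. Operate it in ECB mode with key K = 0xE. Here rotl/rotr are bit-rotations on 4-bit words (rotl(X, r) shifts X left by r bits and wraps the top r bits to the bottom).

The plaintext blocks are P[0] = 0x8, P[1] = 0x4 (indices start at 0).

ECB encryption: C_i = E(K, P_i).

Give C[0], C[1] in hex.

C[0]: E(K, 0x8) = 0xF.
C[1]: E(K, 0x4) = 0x6.

C[0] = 0xF, C[1] = 0x6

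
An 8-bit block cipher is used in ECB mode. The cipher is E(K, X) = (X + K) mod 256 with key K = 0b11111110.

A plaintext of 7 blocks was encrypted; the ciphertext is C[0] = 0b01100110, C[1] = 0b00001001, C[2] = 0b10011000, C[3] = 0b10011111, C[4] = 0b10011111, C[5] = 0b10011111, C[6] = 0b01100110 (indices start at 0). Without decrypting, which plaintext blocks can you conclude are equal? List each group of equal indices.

P[0] = P[6]; P[3] = P[4] = P[5]

ECB encrypts each block independently with the same key, so equal ciphertext blocks imply equal plaintext blocks.
C[0] = C[6] = 0b01100110, so P[0] = P[6].
C[3] = C[4] = C[5] = 0b10011111, so P[3] = P[4] = P[5].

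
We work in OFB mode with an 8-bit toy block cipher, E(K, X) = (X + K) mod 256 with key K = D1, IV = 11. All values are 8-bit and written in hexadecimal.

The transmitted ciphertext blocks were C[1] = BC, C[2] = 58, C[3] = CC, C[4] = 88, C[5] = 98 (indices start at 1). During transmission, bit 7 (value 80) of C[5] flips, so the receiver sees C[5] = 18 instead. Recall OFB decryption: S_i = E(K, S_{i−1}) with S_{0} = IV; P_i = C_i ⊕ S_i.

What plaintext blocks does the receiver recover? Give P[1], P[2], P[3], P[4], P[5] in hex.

Only C[5] changed, to 18. In OFB, a change in C_i flips the same bit in P_i only; the keystream is unaffected. Decrypting the received ciphertext:
P[1]: S = E(K, 11) = E2; BC ⊕ E2 = 5E.
P[2]: S = E(K, E2) = B3; 58 ⊕ B3 = EB.
P[3]: S = E(K, B3) = 84; CC ⊕ 84 = 48.
P[4]: S = E(K, 84) = 55; 88 ⊕ 55 = DD.
P[5]: S = E(K, 55) = 26; 18 ⊕ 26 = 3E.
Blocks that differ from the original plaintext: P[5].

P[1] = 5E, P[2] = EB, P[3] = 48, P[4] = DD, P[5] = 3E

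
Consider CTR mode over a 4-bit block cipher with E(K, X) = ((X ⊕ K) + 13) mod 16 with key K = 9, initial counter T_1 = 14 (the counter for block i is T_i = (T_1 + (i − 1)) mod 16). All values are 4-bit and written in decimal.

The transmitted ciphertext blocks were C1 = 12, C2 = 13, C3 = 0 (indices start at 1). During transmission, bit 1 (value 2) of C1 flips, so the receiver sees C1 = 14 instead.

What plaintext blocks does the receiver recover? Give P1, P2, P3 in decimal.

CTR decryption: S_i = E(K, T_i) where T_i is the counter for block i; P_i = C_i ⊕ S_i.
Only C1 changed, to 14. In CTR, a change in C_i flips the same bit in P_i only; the keystream is unaffected. Decrypting the received ciphertext:
P1: T = 14, S = E(K, T) = 4; 14 ⊕ 4 = 10.
P2: T = 15, S = E(K, T) = 3; 13 ⊕ 3 = 14.
P3: T = 0, S = E(K, T) = 6; 0 ⊕ 6 = 6.
Blocks that differ from the original plaintext: P1.

P1 = 10, P2 = 14, P3 = 6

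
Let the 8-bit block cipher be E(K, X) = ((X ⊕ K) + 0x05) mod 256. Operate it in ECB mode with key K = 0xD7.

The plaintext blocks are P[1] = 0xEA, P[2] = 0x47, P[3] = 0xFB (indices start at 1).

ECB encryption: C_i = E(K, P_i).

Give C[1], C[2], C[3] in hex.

C[1]: E(K, 0xEA) = 0x42.
C[2]: E(K, 0x47) = 0x95.
C[3]: E(K, 0xFB) = 0x31.

C[1] = 0x42, C[2] = 0x95, C[3] = 0x31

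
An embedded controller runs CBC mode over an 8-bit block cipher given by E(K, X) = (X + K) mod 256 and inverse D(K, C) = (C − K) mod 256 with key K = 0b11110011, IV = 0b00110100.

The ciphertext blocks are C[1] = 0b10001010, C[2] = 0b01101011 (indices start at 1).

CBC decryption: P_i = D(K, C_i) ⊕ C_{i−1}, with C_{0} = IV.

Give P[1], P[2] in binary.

P[1]: D(K, 0b10001010) = 0b10010111; 0b10010111 ⊕ 0b00110100 = 0b10100011.
P[2]: D(K, 0b01101011) = 0b01111000; 0b01111000 ⊕ 0b10001010 = 0b11110010.

P[1] = 0b10100011, P[2] = 0b11110010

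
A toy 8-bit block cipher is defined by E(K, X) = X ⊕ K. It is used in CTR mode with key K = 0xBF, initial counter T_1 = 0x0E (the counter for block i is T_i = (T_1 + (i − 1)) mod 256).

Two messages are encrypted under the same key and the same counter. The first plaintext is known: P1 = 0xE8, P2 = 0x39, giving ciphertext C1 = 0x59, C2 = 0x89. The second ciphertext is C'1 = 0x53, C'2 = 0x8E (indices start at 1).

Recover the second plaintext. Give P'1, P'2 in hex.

In CTR with a reused counter, both messages share the same keystream S_i, so C_i ⊕ C'_i = P_i ⊕ P'_i and thus P'_i = P_i ⊕ C_i ⊕ C'_i.
P'1: 0xE8 ⊕ 0x59 ⊕ 0x53 = 0xE2.
P'2: 0x39 ⊕ 0x89 ⊕ 0x8E = 0x3E.

P'1 = 0xE2, P'2 = 0x3E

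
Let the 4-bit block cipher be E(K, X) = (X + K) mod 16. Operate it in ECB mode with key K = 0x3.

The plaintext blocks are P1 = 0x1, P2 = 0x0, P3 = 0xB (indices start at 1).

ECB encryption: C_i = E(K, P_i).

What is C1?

C1 = 0x4

C1: E(K, 0x1) = 0x4.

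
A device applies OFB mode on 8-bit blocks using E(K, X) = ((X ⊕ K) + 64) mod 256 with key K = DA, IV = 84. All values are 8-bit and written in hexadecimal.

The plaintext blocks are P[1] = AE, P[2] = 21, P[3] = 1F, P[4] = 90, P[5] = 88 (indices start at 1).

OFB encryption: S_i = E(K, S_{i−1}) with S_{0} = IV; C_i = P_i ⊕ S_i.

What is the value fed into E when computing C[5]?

34

C[1]: S = E(K, 84) = C2; AE ⊕ C2 = 6C.
C[2]: S = E(K, C2) = 7C; 21 ⊕ 7C = 5D.
C[3]: S = E(K, 7C) = 0A; 1F ⊕ 0A = 15.
C[4]: S = E(K, 0A) = 34; 90 ⊕ 34 = A4.
C[5]: S = E(K, 34) = 52; 88 ⊕ 52 = DA.
So the input to E for block [5] is 34.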